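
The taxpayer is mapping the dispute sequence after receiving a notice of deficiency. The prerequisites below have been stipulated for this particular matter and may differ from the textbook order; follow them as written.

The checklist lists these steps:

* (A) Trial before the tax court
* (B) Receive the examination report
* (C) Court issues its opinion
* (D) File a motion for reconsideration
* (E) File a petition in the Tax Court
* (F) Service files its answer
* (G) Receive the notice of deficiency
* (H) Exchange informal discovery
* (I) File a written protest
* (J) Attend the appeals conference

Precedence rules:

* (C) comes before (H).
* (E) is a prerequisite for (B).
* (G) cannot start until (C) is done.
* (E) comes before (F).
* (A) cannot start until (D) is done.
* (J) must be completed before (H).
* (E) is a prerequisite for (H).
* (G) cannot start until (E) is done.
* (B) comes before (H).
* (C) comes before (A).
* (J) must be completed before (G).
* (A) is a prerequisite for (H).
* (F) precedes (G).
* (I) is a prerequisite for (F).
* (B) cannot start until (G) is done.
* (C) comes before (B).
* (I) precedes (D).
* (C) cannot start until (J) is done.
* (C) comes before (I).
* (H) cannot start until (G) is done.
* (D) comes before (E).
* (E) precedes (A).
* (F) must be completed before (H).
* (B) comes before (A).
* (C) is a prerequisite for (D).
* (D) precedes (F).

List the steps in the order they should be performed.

(J) → (C) → (I) → (D) → (E) → (F) → (G) → (B) → (A) → (H)

(J) is the only step with nothing outstanding, so it goes first.
(C) is the only step now ready → (C).
That leaves (I) as the only ready step → (I).
Next only (D) has its prerequisites met → (D).
(E) needed (D), now all done → (E).
That leaves (F) as the only ready step → (F).
(G) needed (C), (E), (F) and (J), now all done → (G).
(B) is the only step now ready → (B).
That leaves (A) as the only ready step → (A).
(H) needed (A), (B), (C), (E), (F), (G) and (J), now all done → (H).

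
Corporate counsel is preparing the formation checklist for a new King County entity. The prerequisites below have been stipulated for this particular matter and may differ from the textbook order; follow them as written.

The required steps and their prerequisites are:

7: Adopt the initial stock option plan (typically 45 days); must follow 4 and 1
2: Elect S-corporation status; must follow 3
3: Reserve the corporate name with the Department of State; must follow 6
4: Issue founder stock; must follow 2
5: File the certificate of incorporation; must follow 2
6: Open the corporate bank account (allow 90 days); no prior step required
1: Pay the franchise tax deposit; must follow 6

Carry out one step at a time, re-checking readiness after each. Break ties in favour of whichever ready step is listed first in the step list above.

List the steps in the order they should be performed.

Only 6 has no prerequisites, so it is first.
Ready: 3 and 1. 3 is listed earlier → 3.
Now 2 and 1 have their prerequisites met. 2 is listed earlier, so 2 next.
Ready: 4, 5 and 1. 4 is listed earlier → 4.
Ready: 5 and 1. 5 is listed earlier → 5.
1 is the only step now ready → 1.
7 needed 4 and 1, now all done → 7.

6 → 3 → 2 → 4 → 5 → 1 → 7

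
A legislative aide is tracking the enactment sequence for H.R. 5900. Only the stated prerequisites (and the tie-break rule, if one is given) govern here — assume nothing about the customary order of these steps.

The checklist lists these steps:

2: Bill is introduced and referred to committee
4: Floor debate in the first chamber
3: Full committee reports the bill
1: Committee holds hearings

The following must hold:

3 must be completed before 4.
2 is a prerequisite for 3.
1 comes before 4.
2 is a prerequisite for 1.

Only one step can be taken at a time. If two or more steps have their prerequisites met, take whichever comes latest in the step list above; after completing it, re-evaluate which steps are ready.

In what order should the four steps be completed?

2 → 1 → 3 → 4

Only 2 has no prerequisites, so it is first.
1 and 3 are both available; 1 is listed later → 1.
That leaves 3 as the only ready step → 3.
That leaves 4 as the only ready step → 4.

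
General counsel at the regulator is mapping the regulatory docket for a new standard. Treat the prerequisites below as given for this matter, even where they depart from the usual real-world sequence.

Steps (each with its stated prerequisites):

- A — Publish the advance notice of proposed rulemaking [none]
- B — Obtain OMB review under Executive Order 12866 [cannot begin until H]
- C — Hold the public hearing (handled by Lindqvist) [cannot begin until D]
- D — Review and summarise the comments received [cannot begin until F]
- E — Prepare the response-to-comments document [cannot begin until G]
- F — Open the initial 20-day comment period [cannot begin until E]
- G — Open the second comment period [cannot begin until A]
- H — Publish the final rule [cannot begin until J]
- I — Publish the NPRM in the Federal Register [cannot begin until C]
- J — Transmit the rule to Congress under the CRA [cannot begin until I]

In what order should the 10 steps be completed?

Only A has no prerequisites, so it is first.
G needed A, now all done → G.
Next only E has its prerequisites met → E.
Next only F has its prerequisites met → F.
Next only D has its prerequisites met → D.
That leaves C as the only ready step → C.
I needed C, now all done → I.
That leaves J as the only ready step → J.
H needed J, now all done → H.
Next only B has its prerequisites met → B.

A G E F D C I J H B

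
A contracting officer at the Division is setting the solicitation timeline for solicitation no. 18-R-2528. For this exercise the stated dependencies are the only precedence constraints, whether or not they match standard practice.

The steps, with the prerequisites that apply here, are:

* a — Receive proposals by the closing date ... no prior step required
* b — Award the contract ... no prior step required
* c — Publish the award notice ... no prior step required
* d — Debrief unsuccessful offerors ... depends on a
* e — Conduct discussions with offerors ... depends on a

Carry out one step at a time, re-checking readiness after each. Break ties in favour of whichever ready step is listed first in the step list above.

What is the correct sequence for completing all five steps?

a → b → c → d → e

a, b and c have no prerequisites; a is listed earlier, so a is first.
d and e now also ready, so the ready set is {b, c, d, e}; b is listed earlier → b.
Ready: c, d and e. c is listed earlier → c.
Now d and e have their prerequisites met. d is listed earlier, so d next.
e is the only step now ready → e.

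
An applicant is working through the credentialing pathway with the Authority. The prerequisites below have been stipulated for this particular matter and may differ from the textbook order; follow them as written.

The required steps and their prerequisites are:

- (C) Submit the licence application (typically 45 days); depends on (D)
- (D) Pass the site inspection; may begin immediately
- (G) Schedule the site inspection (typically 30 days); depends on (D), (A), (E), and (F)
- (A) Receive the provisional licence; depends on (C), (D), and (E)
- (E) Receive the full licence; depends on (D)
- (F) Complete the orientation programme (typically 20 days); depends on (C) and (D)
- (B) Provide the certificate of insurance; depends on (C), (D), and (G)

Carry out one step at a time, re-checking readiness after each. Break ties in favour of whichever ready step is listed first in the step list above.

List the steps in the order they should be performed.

(D) → (C) → (E) → (A) → (F) → (G) → (B)

(D) is the only step with nothing outstanding, so it goes first.
Now (C) and (E) have their prerequisites met. (C) is listed earlier, so (C) next.
Now (E) and (F) have their prerequisites met. (E) is listed earlier, so (E) next.
(A) now also ready, so the ready set is {(A), (F)}; (A) is listed earlier → (A).
Next only (F) has its prerequisites met → (F).
(G) needed (D), (A), (E) and (F), now all done → (G).
Next only (B) has its prerequisites met → (B).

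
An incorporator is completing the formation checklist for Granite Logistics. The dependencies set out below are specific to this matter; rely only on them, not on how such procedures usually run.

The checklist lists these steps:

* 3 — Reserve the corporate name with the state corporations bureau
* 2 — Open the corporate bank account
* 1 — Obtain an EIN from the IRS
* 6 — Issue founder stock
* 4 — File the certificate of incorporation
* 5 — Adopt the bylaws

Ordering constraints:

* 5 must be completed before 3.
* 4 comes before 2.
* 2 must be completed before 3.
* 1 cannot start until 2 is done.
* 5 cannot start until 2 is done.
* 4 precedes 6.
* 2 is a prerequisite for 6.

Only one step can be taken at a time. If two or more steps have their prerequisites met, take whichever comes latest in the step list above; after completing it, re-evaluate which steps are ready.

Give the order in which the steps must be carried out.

4 is the only step with nothing outstanding, so it goes first.
Next only 2 has its prerequisites met → 2.
Ready: 5, 6 and 1. 5 is listed later → 5.
3 now also ready, so the ready set is {6, 1, 3}; 6 is listed later → 6.
1 and 3 are both available; 1 is listed later → 1.
3 needed 5 and 2, now all done → 3.

4 2 5 6 1 3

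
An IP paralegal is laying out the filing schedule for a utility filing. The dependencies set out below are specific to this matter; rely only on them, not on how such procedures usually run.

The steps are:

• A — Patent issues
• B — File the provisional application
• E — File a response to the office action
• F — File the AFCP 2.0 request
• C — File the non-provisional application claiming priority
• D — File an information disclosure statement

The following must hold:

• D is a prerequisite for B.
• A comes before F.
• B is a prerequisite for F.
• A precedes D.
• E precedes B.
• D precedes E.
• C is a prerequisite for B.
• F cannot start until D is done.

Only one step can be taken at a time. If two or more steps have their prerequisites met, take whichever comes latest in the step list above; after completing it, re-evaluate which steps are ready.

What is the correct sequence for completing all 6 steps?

C A D E B F

Nothing is required for C and A. C is listed later → C first.
Next only A has its prerequisites met → A.
D needed A, now all done → D.
E needed D, now all done → E.
B is the only step now ready → B.
Next only F has its prerequisites met → F.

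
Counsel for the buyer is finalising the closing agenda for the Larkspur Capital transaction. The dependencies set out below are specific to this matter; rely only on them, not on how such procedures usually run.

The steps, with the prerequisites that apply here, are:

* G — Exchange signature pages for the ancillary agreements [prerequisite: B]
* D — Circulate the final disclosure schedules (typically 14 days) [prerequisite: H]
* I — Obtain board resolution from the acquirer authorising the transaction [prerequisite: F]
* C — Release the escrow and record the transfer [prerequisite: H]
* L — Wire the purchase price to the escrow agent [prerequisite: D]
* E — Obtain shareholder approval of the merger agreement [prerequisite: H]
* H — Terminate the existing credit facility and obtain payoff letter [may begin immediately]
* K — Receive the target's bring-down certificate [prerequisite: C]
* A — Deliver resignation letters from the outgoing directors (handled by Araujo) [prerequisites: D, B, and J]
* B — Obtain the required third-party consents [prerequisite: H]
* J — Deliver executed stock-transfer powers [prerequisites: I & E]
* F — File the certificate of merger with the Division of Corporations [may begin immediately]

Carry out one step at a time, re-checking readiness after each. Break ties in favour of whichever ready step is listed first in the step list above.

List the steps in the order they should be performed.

H, D, C, L, E, K, B, G, F, I, J, A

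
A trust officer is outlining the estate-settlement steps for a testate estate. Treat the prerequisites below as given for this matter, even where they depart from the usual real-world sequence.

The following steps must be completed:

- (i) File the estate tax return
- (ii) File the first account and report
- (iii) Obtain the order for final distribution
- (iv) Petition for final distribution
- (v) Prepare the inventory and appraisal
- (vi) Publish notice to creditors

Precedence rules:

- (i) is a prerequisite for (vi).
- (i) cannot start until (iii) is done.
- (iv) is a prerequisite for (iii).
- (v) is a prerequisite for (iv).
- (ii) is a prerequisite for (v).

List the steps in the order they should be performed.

(ii), (v), (iv), (iii), (i), (vi)

Only (ii) has no prerequisites, so it is first.
(v) is the only step now ready → (v).
(iv) is the only step now ready → (iv).
That leaves (iii) as the only ready step → (iii).
That leaves (i) as the only ready step → (i).
(vi) needed (i), now all done → (vi).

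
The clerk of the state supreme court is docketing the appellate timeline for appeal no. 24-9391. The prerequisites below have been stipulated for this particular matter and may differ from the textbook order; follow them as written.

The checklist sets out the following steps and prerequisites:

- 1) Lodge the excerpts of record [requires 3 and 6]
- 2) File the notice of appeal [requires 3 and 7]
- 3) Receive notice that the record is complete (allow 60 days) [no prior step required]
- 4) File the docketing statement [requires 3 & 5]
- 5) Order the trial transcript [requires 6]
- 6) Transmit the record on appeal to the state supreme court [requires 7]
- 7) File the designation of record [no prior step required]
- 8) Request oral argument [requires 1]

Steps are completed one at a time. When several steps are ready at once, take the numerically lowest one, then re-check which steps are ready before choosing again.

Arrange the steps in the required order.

3 7 2 6 1 5 4 8

Nothing is required for 3 and 7. 3 has the earlier label → 3 first.
7 is the only step now ready → 7.
Ready: 2 and 6. 2 has the earlier label → 2.
6 is the only step now ready → 6.
Now 1 and 5 have their prerequisites met. 1 has the earlier label, so 1 next.
5 and 8 are both available; 5 has the earlier label → 5.
4 and 8 are both available; 4 has the earlier label → 4.
8 needed 1, now all done → 8.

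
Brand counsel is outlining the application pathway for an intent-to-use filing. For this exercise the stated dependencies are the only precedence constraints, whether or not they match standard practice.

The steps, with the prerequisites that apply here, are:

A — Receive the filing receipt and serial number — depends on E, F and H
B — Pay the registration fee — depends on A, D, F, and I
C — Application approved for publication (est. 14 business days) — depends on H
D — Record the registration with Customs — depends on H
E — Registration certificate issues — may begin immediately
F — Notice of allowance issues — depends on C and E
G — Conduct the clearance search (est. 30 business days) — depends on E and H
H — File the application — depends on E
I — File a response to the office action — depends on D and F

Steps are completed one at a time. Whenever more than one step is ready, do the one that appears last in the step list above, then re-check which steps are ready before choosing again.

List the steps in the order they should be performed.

E, H, G, D, C, F, I, A, B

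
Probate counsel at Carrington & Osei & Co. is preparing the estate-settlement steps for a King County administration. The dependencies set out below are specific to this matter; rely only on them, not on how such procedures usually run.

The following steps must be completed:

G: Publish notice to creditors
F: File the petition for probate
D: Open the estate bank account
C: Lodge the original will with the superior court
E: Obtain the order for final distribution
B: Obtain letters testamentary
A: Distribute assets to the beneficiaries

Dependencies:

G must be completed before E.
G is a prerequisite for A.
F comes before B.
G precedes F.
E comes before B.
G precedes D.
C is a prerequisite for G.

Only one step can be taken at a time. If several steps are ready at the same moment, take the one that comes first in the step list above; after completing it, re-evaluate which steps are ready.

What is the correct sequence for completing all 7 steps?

C, G, F, D, E, B, A

C has no prerequisites → C first.
G needed C, now all done → G.
Ready: F, D, E and A. F is listed earlier → F.
Ready: D, E and A. D is listed earlier → D.
E and A are both available; E is listed earlier → E.
B now also ready, so the ready set is {B, A}; B is listed earlier → B.
A is the only step now ready → A.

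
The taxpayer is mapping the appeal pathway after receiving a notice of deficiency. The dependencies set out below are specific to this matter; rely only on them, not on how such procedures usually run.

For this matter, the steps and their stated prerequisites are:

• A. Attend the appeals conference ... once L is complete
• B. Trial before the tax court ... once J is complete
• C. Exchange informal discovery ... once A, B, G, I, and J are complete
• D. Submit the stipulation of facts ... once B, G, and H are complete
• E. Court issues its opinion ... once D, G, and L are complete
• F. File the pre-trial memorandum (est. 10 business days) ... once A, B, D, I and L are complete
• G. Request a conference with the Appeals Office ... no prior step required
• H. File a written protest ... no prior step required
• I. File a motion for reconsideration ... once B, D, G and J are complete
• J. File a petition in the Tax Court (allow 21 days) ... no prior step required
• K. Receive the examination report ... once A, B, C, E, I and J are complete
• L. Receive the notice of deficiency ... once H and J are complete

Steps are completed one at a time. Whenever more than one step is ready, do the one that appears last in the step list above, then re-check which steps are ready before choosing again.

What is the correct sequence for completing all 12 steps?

J, H, L, G, B, D, I, E, A, F, C, K

J, H and G have no prerequisites; J is listed later, so J is first.
B now also ready, so the ready set is {H, G, B}; H is listed later → H.
L now also ready, so the ready set is {L, G, B}; L is listed later → L.
Ready: G, B and A. G is listed later → G.
Ready: B and A. B is listed later → B.
Now D and A have their prerequisites met. D is listed later, so D next.
I and E now also ready, so the ready set is {I, E, A}; I is listed later → I.
E and A are both available; E is listed later → E.
A is the only step now ready → A.
Now F and C have their prerequisites met. F is listed later, so F next.
C needed J, I, G, B and A, now all done → C.
K is the only step now ready → K.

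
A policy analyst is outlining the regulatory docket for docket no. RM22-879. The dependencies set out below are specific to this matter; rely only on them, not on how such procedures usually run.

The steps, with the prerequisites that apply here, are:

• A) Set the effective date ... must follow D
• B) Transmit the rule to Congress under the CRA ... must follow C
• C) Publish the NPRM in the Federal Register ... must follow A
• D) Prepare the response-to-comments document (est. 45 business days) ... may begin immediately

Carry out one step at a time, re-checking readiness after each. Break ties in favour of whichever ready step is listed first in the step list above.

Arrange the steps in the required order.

D, A, C, B

D is the only step with nothing outstanding, so it goes first.
A is the only step now ready → A.
C needed A, now all done → C.
That leaves B as the only ready step → B.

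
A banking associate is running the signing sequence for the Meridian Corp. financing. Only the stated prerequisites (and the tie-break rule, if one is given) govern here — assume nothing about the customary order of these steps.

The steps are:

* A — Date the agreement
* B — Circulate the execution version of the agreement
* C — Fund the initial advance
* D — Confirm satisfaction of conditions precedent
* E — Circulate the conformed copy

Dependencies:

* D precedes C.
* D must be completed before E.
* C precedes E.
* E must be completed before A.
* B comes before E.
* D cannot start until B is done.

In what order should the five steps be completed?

B, D, C, E, A

Only B has no prerequisites, so it is first.
Next only D has its prerequisites met → D.
C needed D, now all done → C.
E is the only step now ready → E.
A is the only step now ready → A.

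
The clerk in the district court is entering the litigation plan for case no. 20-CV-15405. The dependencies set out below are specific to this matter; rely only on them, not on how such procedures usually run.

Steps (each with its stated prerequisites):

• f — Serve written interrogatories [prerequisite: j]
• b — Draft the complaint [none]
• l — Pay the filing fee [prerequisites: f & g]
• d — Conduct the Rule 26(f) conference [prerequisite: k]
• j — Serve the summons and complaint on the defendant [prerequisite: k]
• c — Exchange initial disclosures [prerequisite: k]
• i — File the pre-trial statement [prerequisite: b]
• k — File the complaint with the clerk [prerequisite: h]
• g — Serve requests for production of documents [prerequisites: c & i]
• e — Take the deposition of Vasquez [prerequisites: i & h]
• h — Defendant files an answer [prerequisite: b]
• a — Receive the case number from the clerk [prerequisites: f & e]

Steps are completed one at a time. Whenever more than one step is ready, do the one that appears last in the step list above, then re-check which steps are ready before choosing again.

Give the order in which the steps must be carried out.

b, h, k, i, e, c, g, j, d, f, a, l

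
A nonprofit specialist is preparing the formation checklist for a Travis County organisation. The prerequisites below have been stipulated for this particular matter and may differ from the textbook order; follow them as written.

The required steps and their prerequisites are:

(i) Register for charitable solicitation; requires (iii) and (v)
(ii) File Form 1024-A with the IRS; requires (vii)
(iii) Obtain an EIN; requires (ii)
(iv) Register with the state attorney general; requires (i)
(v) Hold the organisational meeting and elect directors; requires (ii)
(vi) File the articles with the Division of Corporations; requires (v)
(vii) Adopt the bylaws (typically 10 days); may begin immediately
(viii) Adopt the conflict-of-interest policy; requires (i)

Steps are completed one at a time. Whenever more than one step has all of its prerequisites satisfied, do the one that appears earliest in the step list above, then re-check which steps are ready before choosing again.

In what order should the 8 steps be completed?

(vii) is the only step with nothing outstanding, so it goes first.
That leaves (ii) as the only ready step → (ii).
Now (iii) and (v) have their prerequisites met. (iii) is listed earlier, so (iii) next.
That leaves (v) as the only ready step → (v).
Now (i) and (vi) have their prerequisites met. (i) is listed earlier, so (i) next.
(iv) and (viii) now also ready, so the ready set is {(iv), (vi), (viii)}; (iv) is listed earlier → (iv).
(vi) and (viii) are both available; (vi) is listed earlier → (vi).
That leaves (viii) as the only ready step → (viii).

(vii) → (ii) → (iii) → (v) → (i) → (iv) → (vi) → (viii)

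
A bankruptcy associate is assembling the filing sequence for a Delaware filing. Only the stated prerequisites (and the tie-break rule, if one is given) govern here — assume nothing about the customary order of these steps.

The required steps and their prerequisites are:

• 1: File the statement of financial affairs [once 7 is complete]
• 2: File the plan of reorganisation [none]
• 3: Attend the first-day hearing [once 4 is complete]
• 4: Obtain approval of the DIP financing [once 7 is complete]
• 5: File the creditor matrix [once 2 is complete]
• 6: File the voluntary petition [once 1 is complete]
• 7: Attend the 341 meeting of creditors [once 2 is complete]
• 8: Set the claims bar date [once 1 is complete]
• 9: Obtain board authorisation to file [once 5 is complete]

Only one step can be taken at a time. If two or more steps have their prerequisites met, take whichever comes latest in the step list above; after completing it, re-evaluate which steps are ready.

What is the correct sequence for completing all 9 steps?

2 has no prerequisites → 2 first.
7 and 5 are both available; 7 is listed later → 7.
4 and 1 now also ready, so the ready set is {5, 4, 1}; 5 is listed later → 5.
Ready: 9, 4 and 1. 9 is listed later → 9.
Now 4 and 1 have their prerequisites met. 4 is listed later, so 4 next.
Ready: 3 and 1. 3 is listed later → 3.
That leaves 1 as the only ready step → 1.
8 and 6 are both available; 8 is listed later → 8.
Next only 6 has its prerequisites met → 6.

2 7 5 9 4 3 1 8 6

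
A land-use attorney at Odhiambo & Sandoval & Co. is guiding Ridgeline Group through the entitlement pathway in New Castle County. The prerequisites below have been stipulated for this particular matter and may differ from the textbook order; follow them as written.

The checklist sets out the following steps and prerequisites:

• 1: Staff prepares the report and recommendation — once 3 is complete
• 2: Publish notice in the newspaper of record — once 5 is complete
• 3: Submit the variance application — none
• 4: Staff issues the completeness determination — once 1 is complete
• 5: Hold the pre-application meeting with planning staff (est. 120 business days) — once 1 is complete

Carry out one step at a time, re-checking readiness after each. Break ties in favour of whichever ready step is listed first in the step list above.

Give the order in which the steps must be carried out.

3 1 4 5 2

Only 3 has no prerequisites, so it is first.
Next only 1 has its prerequisites met → 1.
Now 4 and 5 have their prerequisites met. 4 is listed earlier, so 4 next.
Next only 5 has its prerequisites met → 5.
2 is the only step now ready → 2.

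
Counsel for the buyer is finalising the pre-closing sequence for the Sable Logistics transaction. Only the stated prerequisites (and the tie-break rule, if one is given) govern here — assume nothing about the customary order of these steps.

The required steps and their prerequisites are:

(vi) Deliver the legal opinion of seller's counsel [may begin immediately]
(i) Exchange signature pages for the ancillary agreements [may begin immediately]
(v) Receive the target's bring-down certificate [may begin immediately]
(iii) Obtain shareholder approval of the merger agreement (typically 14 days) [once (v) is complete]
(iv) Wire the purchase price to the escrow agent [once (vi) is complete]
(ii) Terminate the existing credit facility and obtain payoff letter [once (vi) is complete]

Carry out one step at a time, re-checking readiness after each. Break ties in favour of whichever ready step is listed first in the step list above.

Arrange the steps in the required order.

(vi), (i), (v), (iii), (iv), (ii)

Nothing is required for (vi), (i) and (v). (vi) is listed earlier → (vi) first.
Now (i), (v), (iv) and (ii) have their prerequisites met. (i) is listed earlier, so (i) next.
(v), (iv) and (ii) are all available; (v) is listed earlier → (v).
Ready: (iii), (iv) and (ii). (iii) is listed earlier → (iii).
Ready: (iv) and (ii). (iv) is listed earlier → (iv).
(ii) is the only step now ready → (ii).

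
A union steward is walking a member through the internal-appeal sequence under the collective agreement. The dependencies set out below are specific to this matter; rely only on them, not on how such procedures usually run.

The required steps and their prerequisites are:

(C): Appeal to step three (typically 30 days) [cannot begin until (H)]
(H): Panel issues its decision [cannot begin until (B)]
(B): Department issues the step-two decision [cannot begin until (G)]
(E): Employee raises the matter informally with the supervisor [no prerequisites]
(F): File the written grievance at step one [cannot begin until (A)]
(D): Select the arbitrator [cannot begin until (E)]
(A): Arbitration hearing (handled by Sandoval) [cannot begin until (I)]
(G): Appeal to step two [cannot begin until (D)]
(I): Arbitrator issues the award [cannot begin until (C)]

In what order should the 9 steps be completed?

(E) has no prerequisites → (E) first.
(D) is the only step now ready → (D).
Next only (G) has its prerequisites met → (G).
(B) is the only step now ready → (B).
(H) needed (B), now all done → (H).
(C) needed (H), now all done → (C).
(I) is the only step now ready → (I).
(A) needed (I), now all done → (A).
(F) needed (A), now all done → (F).

(E), (D), (G), (B), (H), (C), (I), (A), (F)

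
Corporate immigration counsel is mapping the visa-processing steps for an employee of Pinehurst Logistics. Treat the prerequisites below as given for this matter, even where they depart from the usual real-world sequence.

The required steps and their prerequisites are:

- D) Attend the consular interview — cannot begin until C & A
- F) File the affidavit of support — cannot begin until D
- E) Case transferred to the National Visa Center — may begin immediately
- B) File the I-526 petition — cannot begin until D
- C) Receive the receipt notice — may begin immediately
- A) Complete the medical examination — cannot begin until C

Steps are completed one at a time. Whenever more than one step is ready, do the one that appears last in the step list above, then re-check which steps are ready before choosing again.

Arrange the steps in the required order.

C → A → E → D → B → F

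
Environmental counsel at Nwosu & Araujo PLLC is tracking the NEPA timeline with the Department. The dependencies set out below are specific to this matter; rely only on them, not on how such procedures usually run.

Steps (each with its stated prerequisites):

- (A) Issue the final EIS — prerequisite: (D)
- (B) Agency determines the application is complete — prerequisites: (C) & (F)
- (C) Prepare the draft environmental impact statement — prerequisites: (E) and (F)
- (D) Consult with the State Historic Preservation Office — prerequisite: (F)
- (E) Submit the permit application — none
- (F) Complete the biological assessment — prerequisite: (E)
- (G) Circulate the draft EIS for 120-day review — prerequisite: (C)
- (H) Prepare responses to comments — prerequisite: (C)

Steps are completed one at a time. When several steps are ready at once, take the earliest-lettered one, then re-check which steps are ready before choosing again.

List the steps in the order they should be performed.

(E), (F), (C), (B), (D), (A), (G), (H)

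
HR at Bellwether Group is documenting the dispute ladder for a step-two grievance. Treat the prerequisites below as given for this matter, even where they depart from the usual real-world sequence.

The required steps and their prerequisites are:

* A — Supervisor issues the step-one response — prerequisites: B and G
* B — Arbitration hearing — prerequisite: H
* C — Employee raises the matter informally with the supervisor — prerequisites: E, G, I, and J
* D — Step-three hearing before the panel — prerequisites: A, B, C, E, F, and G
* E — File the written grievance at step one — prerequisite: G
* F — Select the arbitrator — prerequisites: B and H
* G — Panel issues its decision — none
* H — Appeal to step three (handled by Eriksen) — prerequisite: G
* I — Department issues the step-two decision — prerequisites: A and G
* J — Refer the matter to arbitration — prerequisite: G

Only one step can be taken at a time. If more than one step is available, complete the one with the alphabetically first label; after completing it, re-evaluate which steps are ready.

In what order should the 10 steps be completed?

G E H B A F I J C D

Only G has no prerequisites, so it is first.
E, H and J are all available; E has the earlier label → E.
H and J are both available; H has the earlier label → H.
B and J are both available; B has the earlier label → B.
A and F now also ready, so the ready set is {A, F, J}; A has the earlier label → A.
I now also ready, so the ready set is {F, I, J}; F has the earlier label → F.
Now I and J have their prerequisites met. I has the earlier label, so I next.
J needed G, now all done → J.
C is the only step now ready → C.
D needed A, B, C, E, F and G, now all done → D.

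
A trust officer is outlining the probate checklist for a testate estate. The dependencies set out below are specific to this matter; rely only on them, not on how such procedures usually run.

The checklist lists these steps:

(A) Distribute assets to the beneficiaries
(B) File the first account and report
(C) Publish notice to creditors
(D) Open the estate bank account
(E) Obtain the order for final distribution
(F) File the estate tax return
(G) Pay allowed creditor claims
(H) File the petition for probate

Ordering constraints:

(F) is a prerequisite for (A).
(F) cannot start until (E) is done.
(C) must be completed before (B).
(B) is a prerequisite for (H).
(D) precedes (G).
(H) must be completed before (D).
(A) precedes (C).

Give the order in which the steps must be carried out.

(E), (F), (A), (C), (B), (H), (D), (G)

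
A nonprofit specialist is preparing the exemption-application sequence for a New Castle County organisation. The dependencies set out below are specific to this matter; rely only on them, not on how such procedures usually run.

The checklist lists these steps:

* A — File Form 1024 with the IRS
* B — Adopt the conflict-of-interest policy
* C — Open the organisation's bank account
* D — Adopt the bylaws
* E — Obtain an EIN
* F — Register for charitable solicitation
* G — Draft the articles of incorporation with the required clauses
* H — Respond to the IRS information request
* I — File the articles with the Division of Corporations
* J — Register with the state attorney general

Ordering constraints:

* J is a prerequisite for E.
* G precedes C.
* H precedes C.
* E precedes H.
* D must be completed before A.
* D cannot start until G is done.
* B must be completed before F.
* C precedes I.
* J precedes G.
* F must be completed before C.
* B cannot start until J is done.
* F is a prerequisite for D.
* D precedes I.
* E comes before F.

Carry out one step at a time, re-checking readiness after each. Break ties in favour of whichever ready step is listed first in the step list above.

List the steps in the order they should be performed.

J has no prerequisites → J first.
Ready: B, E and G. B is listed earlier → B.
Now E and G have their prerequisites met. E is listed earlier, so E next.
Ready: F, G and H. F is listed earlier → F.
G and H are both available; G is listed earlier → G.
D now also ready, so the ready set is {D, H}; D is listed earlier → D.
Now A and H have their prerequisites met. A is listed earlier, so A next.
Next only H has its prerequisites met → H.
C is the only step now ready → C.
Next only I has its prerequisites met → I.

J, B, E, F, G, D, A, H, C, I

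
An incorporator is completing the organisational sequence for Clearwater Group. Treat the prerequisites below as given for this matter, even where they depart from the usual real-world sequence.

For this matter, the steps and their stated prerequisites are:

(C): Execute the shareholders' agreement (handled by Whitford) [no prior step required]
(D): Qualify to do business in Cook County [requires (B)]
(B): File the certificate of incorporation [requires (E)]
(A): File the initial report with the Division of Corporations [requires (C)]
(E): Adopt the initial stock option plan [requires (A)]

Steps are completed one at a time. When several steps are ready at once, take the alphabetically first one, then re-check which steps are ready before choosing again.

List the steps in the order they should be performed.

(C), (A), (E), (B), (D)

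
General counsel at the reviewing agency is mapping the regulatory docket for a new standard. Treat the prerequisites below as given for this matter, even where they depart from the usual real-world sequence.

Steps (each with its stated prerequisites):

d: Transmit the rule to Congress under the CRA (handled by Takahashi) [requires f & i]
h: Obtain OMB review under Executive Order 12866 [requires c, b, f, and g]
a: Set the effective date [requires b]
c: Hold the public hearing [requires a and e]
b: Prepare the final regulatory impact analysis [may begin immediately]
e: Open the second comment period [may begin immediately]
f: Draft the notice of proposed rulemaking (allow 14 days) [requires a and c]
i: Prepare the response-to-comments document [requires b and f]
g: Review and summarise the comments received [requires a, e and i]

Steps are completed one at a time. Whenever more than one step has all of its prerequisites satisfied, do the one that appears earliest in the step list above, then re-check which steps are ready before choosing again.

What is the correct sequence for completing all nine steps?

Nothing is required for b and e. b is listed earlier → b first.
a and e are both available; a is listed earlier → a.
Next only e has its prerequisites met → e.
c is the only step now ready → c.
Next only f has its prerequisites met → f.
Next only i has its prerequisites met → i.
Ready: d and g. d is listed earlier → d.
g needed a, e and i, now all done → g.
h needed c, b, f and g, now all done → h.

b, a, e, c, f, i, d, g, h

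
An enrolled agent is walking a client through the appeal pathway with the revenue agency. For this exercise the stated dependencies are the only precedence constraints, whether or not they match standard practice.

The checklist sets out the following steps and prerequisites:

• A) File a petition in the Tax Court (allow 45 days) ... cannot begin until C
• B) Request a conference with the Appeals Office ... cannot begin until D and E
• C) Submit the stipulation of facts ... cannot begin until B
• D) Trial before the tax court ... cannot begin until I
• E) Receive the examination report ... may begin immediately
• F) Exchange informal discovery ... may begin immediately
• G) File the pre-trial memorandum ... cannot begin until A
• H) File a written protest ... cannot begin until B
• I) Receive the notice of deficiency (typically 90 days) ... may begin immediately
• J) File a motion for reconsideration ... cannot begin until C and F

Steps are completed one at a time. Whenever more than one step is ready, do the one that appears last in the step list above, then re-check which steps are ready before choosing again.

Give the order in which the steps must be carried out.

I, F, E, D, B, H, C, J, A, G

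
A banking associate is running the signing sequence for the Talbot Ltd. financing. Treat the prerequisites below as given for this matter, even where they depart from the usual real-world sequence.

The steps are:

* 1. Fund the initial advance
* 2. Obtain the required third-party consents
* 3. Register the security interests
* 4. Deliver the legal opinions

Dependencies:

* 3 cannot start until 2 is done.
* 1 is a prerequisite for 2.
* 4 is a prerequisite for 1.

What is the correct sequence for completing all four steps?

4 1 2 3

4 is the only step with nothing outstanding, so it goes first.
1 is the only step now ready → 1.
That leaves 2 as the only ready step → 2.
3 is the only step now ready → 3.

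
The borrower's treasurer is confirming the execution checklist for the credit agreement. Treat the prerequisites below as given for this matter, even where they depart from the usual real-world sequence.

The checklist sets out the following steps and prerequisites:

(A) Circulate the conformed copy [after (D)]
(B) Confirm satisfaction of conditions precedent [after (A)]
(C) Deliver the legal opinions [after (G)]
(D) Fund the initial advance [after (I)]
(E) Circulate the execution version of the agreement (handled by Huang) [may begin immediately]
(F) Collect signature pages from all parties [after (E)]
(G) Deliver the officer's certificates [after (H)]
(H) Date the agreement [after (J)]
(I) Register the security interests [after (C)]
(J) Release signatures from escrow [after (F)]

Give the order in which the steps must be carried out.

(E) → (F) → (J) → (H) → (G) → (C) → (I) → (D) → (A) → (B)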